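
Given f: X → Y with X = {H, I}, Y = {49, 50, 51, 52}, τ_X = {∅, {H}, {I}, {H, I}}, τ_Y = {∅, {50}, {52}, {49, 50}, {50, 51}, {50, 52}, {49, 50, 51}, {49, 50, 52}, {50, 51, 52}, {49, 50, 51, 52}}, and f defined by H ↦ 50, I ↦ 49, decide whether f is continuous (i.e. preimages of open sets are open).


f IS continuous.

Compute f^{-1}(U) for each U ∈ τ_Y:
  U = ∅: f^{-1}(U) = ∅ ∈ τ_X ✓.
  U = {50}: f^{-1}(U) = {H} ∈ τ_X ✓.
  U = {52}: f^{-1}(U) = ∅ ∈ τ_X ✓.
  U = {49, 50}: f^{-1}(U) = {H, I} ∈ τ_X ✓.
  U = {50, 51}: f^{-1}(U) = {H} ∈ τ_X ✓.
  U = {50, 52}: f^{-1}(U) = {H} ∈ τ_X ✓.
  U = {49, 50, 51}: f^{-1}(U) = {H, I} ∈ τ_X ✓.
  U = {49, 50, 52}: f^{-1}(U) = {H, I} ∈ τ_X ✓.
  U = {50, 51, 52}: f^{-1}(U) = {H} ∈ τ_X ✓.
  U = {49, 50, 51, 52}: f^{-1}(U) = {H, I} ∈ τ_X ✓.
Every preimage lies in τ_X, so f IS continuous.


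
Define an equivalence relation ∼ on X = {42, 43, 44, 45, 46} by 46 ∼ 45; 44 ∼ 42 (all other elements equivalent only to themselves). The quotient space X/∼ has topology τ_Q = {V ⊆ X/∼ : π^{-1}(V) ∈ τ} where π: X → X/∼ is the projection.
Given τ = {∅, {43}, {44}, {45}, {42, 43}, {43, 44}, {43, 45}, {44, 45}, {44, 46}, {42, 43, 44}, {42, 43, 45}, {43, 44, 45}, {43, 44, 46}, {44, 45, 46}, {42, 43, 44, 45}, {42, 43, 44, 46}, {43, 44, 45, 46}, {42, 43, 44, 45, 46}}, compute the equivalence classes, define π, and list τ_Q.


X/∼ = {[42=44], [43], [45=46]}; |τ_Q| = 4.

Equivalence classes: [42=44], [43], [45=46].
Quotient map π: X → X/∼ sends 42 ↦ [42=44], 43 ↦ [43], 44 ↦ [42=44], 45 ↦ [45=46], 46 ↦ [45=46].
For each subset V ⊆ X/∼, compute π^{-1}(V) ⊆ X and check whether π^{-1}(V) ∈ τ. V is open in τ_Q iff π^{-1}(V) ∈ τ.
  V = {}: π^{-1}(V) = ∅ ∈ τ ✓.
  V = {[42=44]}: π^{-1}(V) = {42, 44} ∉ τ ✗.
  V = {[43]}: π^{-1}(V) = {43} ∈ τ ✓.
  V = {[42=44], [43]}: π^{-1}(V) = {42, 43, 44} ∈ τ ✓.
  V = {[45=46]}: π^{-1}(V) = {45, 46} ∉ τ ✗.
  V = {[42=44], [45=46]}: π^{-1}(V) = {42, 44, 45, 46} ∉ τ ✗.
  V = {[43], [45=46]}: π^{-1}(V) = {43, 45, 46} ∉ τ ✗.
  V = {[42=44], [43], [45=46]}: π^{-1}(V) = {42, 43, 44, 45, 46} ∈ τ ✓.
Open sets in the quotient: τ_Q = {{}, {[43]}, {[42=44], [43]}, {[42=44], [43], [45=46]}} (4 elements).


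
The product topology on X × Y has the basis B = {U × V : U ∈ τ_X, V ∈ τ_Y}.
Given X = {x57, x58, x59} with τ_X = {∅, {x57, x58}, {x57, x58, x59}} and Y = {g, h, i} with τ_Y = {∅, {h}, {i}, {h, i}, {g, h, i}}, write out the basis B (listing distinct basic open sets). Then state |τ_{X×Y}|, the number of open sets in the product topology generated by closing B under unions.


Basis B = {∅ × ∅, {x57, x58} × {h}, {x57, x58} × {i}, {x57, x58, x59} × {h}, {x57, x58, x59} × {i}, {x57, x58} × {h, i}, {x57, x58} × {g, h, i}, {x57, x58, x59} × {h, i}, {x57, x58, x59} × {g, h, i}}; |τ_{X×Y}| = 14.

Enumerate products U × V with U ∈ τ_X, V ∈ τ_Y (deduplicated):
  ∅ × ∅ = {} (∅)
  {x57, x58} × {h} = {(x57,h), (x58,h)}
  {x57, x58} × {i} = {(x57,i), (x58,i)}
  {x57, x58, x59} × {h} = {(x57,h), (x58,h), (x59,h)}
  {x57, x58, x59} × {i} = {(x57,i), (x58,i), (x59,i)}
  {x57, x58} × {h, i} = {(x57,h), (x57,i), (x58,h), (x58,i)}
  {x57, x58} × {g, h, i} = {(x57,g), (x57,h), (x57,i), (x58,g), (x58,h), (x58,i)}
  {x57, x58, x59} × {h, i} = {(x57,h), (x57,i), (x58,h), (x58,i), (x59,h), (x59,i)}
  {x57, x58, x59} × {g, h, i} = {(x57,g), (x57,h), (x57,i), (x58,g), (x58,h), (x58,i), (x59,g), (x59,h), (x59,i)}
These 9 distinct sets form the basis B.
Close under arbitrary unions to get τ_{X×Y}; counting gives |τ_{X×Y}| = 14.


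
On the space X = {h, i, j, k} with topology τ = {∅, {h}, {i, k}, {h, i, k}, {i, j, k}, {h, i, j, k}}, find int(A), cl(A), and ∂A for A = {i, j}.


int(A) = ∅, cl(A) = {i, j, k}, ∂A = {i, j, k}.

Closed sets in (X, τ) are complements of opens:
  closed(X, τ) = {∅, {h}, {j}, {h, j}, {i, j, k}, {h, i, j, k}}.
int(A) = ⋃ {U ∈ τ : U ⊆ A}. Opens contained in A: ∅.
Taking the union of these: int(A) = ∅.
cl(A) = ⋂ {C closed : A ⊆ C}. Closed sets containing A: {i, j, k}, {h, i, j, k}.
Intersecting these: cl(A) = {i, j, k}.
∂A = cl(A) ∖ int(A) = {i, j, k} ∖ ∅ = {i, j, k}.


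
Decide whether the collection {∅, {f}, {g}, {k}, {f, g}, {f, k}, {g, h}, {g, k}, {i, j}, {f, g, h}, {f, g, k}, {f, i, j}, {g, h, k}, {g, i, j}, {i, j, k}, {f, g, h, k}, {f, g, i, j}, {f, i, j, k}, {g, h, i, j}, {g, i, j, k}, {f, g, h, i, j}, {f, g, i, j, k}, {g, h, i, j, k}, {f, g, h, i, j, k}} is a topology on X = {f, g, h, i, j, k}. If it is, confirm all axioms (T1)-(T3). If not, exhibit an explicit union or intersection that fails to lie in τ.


τ IS a topology on X.

Axiom (T1): ∅ ∈ τ? Yes; X ∈ τ? Yes.
Axiom (T2/T3): check pairwise unions and intersections of members of τ.
All pairwise intersections and unions checked — each lies in τ. Therefore τ satisfies (T1), (T2), (T3): it IS a topology on X.


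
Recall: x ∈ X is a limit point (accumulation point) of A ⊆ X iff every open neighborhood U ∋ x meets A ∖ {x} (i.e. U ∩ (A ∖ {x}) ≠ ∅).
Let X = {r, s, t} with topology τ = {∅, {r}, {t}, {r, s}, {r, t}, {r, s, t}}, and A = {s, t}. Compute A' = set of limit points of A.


A' = ∅

For each x ∈ X, list the open sets U ∈ τ with x ∈ U, then check whether U ∩ (A ∖ {x}) ≠ ∅ for every such U.
  x = r: open {r} ∋ x has {r} ∩ (A ∖ {r}) = ∅, so x is NOT a limit point.
  x = s: open {r, s} ∋ x has {r, s} ∩ (A ∖ {s}) = ∅, so x is NOT a limit point.
  x = t: open {t} ∋ x has {t} ∩ (A ∖ {t}) = ∅, so x is NOT a limit point.
Collecting: A' = ∅.


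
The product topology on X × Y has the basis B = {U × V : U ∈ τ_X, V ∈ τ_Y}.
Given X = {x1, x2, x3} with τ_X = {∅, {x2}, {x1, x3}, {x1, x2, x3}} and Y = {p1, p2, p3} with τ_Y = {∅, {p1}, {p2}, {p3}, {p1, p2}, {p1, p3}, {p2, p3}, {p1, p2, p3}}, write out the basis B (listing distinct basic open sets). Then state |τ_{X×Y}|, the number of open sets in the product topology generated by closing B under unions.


Basis B = {∅ × ∅, {x2} × {p1}, {x2} × {p2}, {x2} × {p3}, {x1, x3} × {p1}, {x1, x3} × {p2}, {x1, x3} × {p3}, {x2} × {p1, p2}, {x2} × {p1, p3}, {x2} × {p2, p3}, {x1, x2, x3} × {p1}, {x1, x2, x3} × {p2}, {x1, x2, x3} × {p3}, {x2} × {p1, p2, p3}, {x1, x3} × {p1, p2}, {x1, x3} × {p1, p3}, {x1, x3} × {p2, p3}, {x1, x3} × {p1, p2, p3}, {x1, x2, x3} × {p1, p2}, {x1, x2, x3} × {p1, p3}, {x1, x2, x3} × {p2, p3}, {x1, x2, x3} × {p1, p2, p3}}; |τ_{X×Y}| = 64.

Enumerate products U × V with U ∈ τ_X, V ∈ τ_Y (deduplicated):
  ∅ × ∅ = {} (∅)
  {x2} × {p1} = {(x2,p1)}
  {x2} × {p2} = {(x2,p2)}
  {x2} × {p3} = {(x2,p3)}
  {x1, x3} × {p1} = {(x1,p1), (x3,p1)}
  {x1, x3} × {p2} = {(x1,p2), (x3,p2)}
  {x1, x3} × {p3} = {(x1,p3), (x3,p3)}
  {x2} × {p1, p2} = {(x2,p1), (x2,p2)}
  {x2} × {p1, p3} = {(x2,p1), (x2,p3)}
  {x2} × {p2, p3} = {(x2,p2), (x2,p3)}
  {x1, x2, x3} × {p1} = {(x1,p1), (x2,p1), (x3,p1)}
  {x1, x2, x3} × {p2} = {(x1,p2), (x2,p2), (x3,p2)}
  {x1, x2, x3} × {p3} = {(x1,p3), (x2,p3), (x3,p3)}
  {x2} × {p1, p2, p3} = {(x2,p1), (x2,p2), (x2,p3)}
  {x1, x3} × {p1, p2} = {(x1,p1), (x1,p2), (x3,p1), (x3,p2)}
  {x1, x3} × {p1, p3} = {(x1,p1), (x1,p3), (x3,p1), (x3,p3)}
  {x1, x3} × {p2, p3} = {(x1,p2), (x1,p3), (x3,p2), (x3,p3)}
  {x1, x3} × {p1, p2, p3} = {(x1,p1), (x1,p2), (x1,p3), (x3,p1), (x3,p2), (x3,p3)}
  {x1, x2, x3} × {p1, p2} = {(x1,p1), (x1,p2), (x2,p1), (x2,p2), (x3,p1), (x3,p2)}
  {x1, x2, x3} × {p1, p3} = {(x1,p1), (x1,p3), (x2,p1), (x2,p3), (x3,p1), (x3,p3)}
  {x1, x2, x3} × {p2, p3} = {(x1,p2), (x1,p3), (x2,p2), (x2,p3), (x3,p2), (x3,p3)}
  {x1, x2, x3} × {p1, p2, p3} = {(x1,p1), (x1,p2), (x1,p3), (x2,p1), (x2,p2), (x2,p3), (x3,p1), (x3,p2), (x3,p3)}
These 22 distinct sets form the basis B.
Close under arbitrary unions to get τ_{X×Y}; counting gives |τ_{X×Y}| = 64.


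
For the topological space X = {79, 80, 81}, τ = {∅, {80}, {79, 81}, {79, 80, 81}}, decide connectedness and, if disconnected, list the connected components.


(X, τ) is disconnected; components = [{80}, {79, 81}].

Find clopen sets (U ∈ τ with X ∖ U ∈ τ):
  U = ∅, X ∖ U = {79, 80, 81} — both open, so U is clopen.
  U = {80}, X ∖ U = {79, 81} — both open, so U is clopen.
  U = {79, 81}, X ∖ U = {80} — both open, so U is clopen.
  U = {79, 80, 81}, X ∖ U = ∅ — both open, so U is clopen.
Nontrivial clopen(s) exist: e.g. {79, 81}. So (X, τ) is disconnected.
Compute connected components by grouping points that agree on all clopens:
  component: {80}
  component: {79, 81}


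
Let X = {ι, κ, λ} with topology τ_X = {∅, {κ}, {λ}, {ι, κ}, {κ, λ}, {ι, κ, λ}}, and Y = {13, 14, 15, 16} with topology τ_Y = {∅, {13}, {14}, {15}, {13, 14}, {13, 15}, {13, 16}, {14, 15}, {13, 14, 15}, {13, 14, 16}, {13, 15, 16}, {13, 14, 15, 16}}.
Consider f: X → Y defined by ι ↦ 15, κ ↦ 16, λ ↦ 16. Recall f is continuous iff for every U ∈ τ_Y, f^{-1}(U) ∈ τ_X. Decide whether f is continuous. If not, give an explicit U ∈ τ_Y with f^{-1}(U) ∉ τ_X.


f is NOT continuous.

Compute f^{-1}(U) for each U ∈ τ_Y:
  U = ∅: f^{-1}(U) = ∅ ∈ τ_X ✓.
  U = {13}: f^{-1}(U) = ∅ ∈ τ_X ✓.
  U = {14}: f^{-1}(U) = ∅ ∈ τ_X ✓.
  U = {15}: f^{-1}(U) = {ι} ∉ τ_X ✗.
  U = {13, 14}: f^{-1}(U) = ∅ ∈ τ_X ✓.
  U = {13, 15}: f^{-1}(U) = {ι} ∉ τ_X ✗.
  U = {13, 16}: f^{-1}(U) = {κ, λ} ∈ τ_X ✓.
  U = {14, 15}: f^{-1}(U) = {ι} ∉ τ_X ✗.
  U = {13, 14, 15}: f^{-1}(U) = {ι} ∉ τ_X ✗.
  U = {13, 14, 16}: f^{-1}(U) = {κ, λ} ∈ τ_X ✓.
  U = {13, 15, 16}: f^{-1}(U) = {ι, κ, λ} ∈ τ_X ✓.
  U = {13, 14, 15, 16}: f^{-1}(U) = {ι, κ, λ} ∈ τ_X ✓.
Found U = {15} with f^{-1}(U) = {ι} not in τ_X. Therefore f is NOT continuous.


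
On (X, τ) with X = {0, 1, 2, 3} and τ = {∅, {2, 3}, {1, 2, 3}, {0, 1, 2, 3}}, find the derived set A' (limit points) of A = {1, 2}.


A' = {0, 1, 3}

For each x ∈ X, list the open sets U ∈ τ with x ∈ U, then check whether U ∩ (A ∖ {x}) ≠ ∅ for every such U.
  x = 0: opens ∋ x are {0, 1, 2, 3}; each meets A ∖ {0}, so x IS a limit point.
  x = 1: opens ∋ x are {1, 2, 3}, {0, 1, 2, 3}; each meets A ∖ {1}, so x IS a limit point.
  x = 2: open {2, 3} ∋ x has {2, 3} ∩ (A ∖ {2}) = ∅, so x is NOT a limit point.
  x = 3: opens ∋ x are {2, 3}, {1, 2, 3}, {0, 1, 2, 3}; each meets A ∖ {3}, so x IS a limit point.
Collecting: A' = {0, 1, 3}.


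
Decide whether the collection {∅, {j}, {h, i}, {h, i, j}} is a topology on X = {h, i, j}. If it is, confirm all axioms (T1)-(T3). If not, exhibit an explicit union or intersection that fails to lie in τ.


τ IS a topology on X.

Axiom (T1): ∅ ∈ τ? Yes; X ∈ τ? Yes.
Axiom (T2/T3): check pairwise unions and intersections of members of τ.
All pairwise intersections and unions checked — each lies in τ. Therefore τ satisfies (T1), (T2), (T3): it IS a topology on X.


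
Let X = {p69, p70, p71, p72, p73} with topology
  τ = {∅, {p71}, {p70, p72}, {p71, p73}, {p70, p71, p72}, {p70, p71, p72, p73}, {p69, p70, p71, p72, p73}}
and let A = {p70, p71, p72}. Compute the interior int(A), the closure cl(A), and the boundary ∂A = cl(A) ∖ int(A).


int(A) = {p70, p71, p72}, cl(A) = {p69, p70, p71, p72, p73}, ∂A = {p69, p73}.

Closed sets in (X, τ) are complements of opens:
  closed(X, τ) = {∅, {p69}, {p69, p73}, {p69, p70, p72}, {p69, p71, p73}, {p69, p70, p72, p73}, {p69, p70, p71, p72, p73}}.
int(A) = ⋃ {U ∈ τ : U ⊆ A}. Opens contained in A: ∅, {p71}, {p70, p72}, {p70, p71, p72}.
Taking the union of these: int(A) = {p70, p71, p72}.
cl(A) = ⋂ {C closed : A ⊆ C}. Closed sets containing A: {p69, p70, p71, p72, p73}.
Intersecting these: cl(A) = {p69, p70, p71, p72, p73}.
∂A = cl(A) ∖ int(A) = {p69, p70, p71, p72, p73} ∖ {p70, p71, p72} = {p69, p73}.


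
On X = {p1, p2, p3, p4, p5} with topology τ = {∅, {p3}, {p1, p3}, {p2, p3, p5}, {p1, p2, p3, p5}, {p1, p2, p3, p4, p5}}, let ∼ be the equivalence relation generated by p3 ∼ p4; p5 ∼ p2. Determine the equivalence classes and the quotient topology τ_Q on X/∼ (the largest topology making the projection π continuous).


X/∼ = {[p1], [p2=p5], [p3=p4]}; |τ_Q| = 2.

Equivalence classes: [p1], [p2=p5], [p3=p4].
Quotient map π: X → X/∼ sends p1 ↦ [p1], p2 ↦ [p2=p5], p3 ↦ [p3=p4], p4 ↦ [p3=p4], p5 ↦ [p2=p5].
For each subset V ⊆ X/∼, compute π^{-1}(V) ⊆ X and check whether π^{-1}(V) ∈ τ. V is open in τ_Q iff π^{-1}(V) ∈ τ.
  V = {}: π^{-1}(V) = ∅ ∈ τ ✓.
  V = {[p1]}: π^{-1}(V) = {p1} ∉ τ ✗.
  V = {[p2=p5]}: π^{-1}(V) = {p2, p5} ∉ τ ✗.
  V = {[p1], [p2=p5]}: π^{-1}(V) = {p1, p2, p5} ∉ τ ✗.
  V = {[p3=p4]}: π^{-1}(V) = {p3, p4} ∉ τ ✗.
  V = {[p1], [p3=p4]}: π^{-1}(V) = {p1, p3, p4} ∉ τ ✗.
  V = {[p2=p5], [p3=p4]}: π^{-1}(V) = {p2, p3, p4, p5} ∉ τ ✗.
  V = {[p1], [p2=p5], [p3=p4]}: π^{-1}(V) = {p1, p2, p3, p4, p5} ∈ τ ✓.
Open sets in the quotient: τ_Q = {{}, {[p1], [p2=p5], [p3=p4]}} (2 elements).


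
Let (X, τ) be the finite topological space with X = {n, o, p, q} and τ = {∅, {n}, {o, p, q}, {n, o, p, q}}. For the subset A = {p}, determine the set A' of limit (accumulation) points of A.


A' = {o, q}

For each x ∈ X, list the open sets U ∈ τ with x ∈ U, then check whether U ∩ (A ∖ {x}) ≠ ∅ for every such U.
  x = n: open {n} ∋ x has {n} ∩ (A ∖ {n}) = ∅, so x is NOT a limit point.
  x = o: opens ∋ x are {o, p, q}, {n, o, p, q}; each meets A ∖ {o}, so x IS a limit point.
  x = p: open {o, p, q} ∋ x has {o, p, q} ∩ (A ∖ {p}) = ∅, so x is NOT a limit point.
  x = q: opens ∋ x are {o, p, q}, {n, o, p, q}; each meets A ∖ {q}, so x IS a limit point.
Collecting: A' = {o, q}.


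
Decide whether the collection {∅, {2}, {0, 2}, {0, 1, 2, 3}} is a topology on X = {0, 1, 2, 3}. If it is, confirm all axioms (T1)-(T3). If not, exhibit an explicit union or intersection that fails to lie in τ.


τ IS a topology on X.

Axiom (T1): ∅ ∈ τ? Yes; X ∈ τ? Yes.
Axiom (T2/T3): check pairwise unions and intersections of members of τ.
All pairwise intersections and unions checked — each lies in τ. Therefore τ satisfies (T1), (T2), (T3): it IS a topology on X.


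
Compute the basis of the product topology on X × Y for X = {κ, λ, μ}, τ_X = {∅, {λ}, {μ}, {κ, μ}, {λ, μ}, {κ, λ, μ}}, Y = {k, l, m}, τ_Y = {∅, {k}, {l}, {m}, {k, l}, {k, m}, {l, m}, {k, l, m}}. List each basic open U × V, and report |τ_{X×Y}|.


Basis B = {∅ × ∅, {λ} × {k}, {λ} × {l}, {λ} × {m}, {μ} × {k}, {μ} × {l}, {μ} × {m}, {κ, μ} × {k}, {κ, μ} × {l}, {κ, μ} × {m}, {λ} × {k, l}, {λ} × {k, m}, {λ, μ} × {k}, {λ} × {l, m}, {λ, μ} × {l}, {λ, μ} × {m}, {μ} × {k, l}, {μ} × {k, m}, {μ} × {l, m}, {κ, λ, μ} × {k}, {κ, λ, μ} × {l}, {κ, λ, μ} × {m}, {λ} × {k, l, m}, {μ} × {k, l, m}, {κ, μ} × {k, l}, {κ, μ} × {k, m}, {κ, μ} × {l, m}, {λ, μ} × {k, l}, {λ, μ} × {k, m}, {λ, μ} × {l, m}, {κ, μ} × {k, l, m}, {κ, λ, μ} × {k, l}, {κ, λ, μ} × {k, m}, {κ, λ, μ} × {l, m}, {λ, μ} × {k, l, m}, {κ, λ, μ} × {k, l, m}}; |τ_{X×Y}| = 216.

Enumerate products U × V with U ∈ τ_X, V ∈ τ_Y (deduplicated):
  ∅ × ∅ = {} (∅)
  {λ} × {k} = {(λ,k)}
  {λ} × {l} = {(λ,l)}
  {λ} × {m} = {(λ,m)}
  {μ} × {k} = {(μ,k)}
  {μ} × {l} = {(μ,l)}
  {μ} × {m} = {(μ,m)}
  {κ, μ} × {k} = {(κ,k), (μ,k)}
  {κ, μ} × {l} = {(κ,l), (μ,l)}
  {κ, μ} × {m} = {(κ,m), (μ,m)}
  {λ} × {k, l} = {(λ,k), (λ,l)}
  {λ} × {k, m} = {(λ,k), (λ,m)}
  {λ, μ} × {k} = {(λ,k), (μ,k)}
  {λ} × {l, m} = {(λ,l), (λ,m)}
  {λ, μ} × {l} = {(λ,l), (μ,l)}
  {λ, μ} × {m} = {(λ,m), (μ,m)}
  {μ} × {k, l} = {(μ,k), (μ,l)}
  {μ} × {k, m} = {(μ,k), (μ,m)}
  {μ} × {l, m} = {(μ,l), (μ,m)}
  {κ, λ, μ} × {k} = {(κ,k), (λ,k), (μ,k)}
  {κ, λ, μ} × {l} = {(κ,l), (λ,l), (μ,l)}
  {κ, λ, μ} × {m} = {(κ,m), (λ,m), (μ,m)}
  {λ} × {k, l, m} = {(λ,k), (λ,l), (λ,m)}
  {μ} × {k, l, m} = {(μ,k), (μ,l), (μ,m)}
  {κ, μ} × {k, l} = {(κ,k), (κ,l), (μ,k), (μ,l)}
  {κ, μ} × {k, m} = {(κ,k), (κ,m), (μ,k), (μ,m)}
  {κ, μ} × {l, m} = {(κ,l), (κ,m), (μ,l), (μ,m)}
  {λ, μ} × {k, l} = {(λ,k), (λ,l), (μ,k), (μ,l)}
  {λ, μ} × {k, m} = {(λ,k), (λ,m), (μ,k), (μ,m)}
  {λ, μ} × {l, m} = {(λ,l), (λ,m), (μ,l), (μ,m)}
  {κ, μ} × {k, l, m} = {(κ,k), (κ,l), (κ,m), (μ,k), (μ,l), (μ,m)}
  {κ, λ, μ} × {k, l} = {(κ,k), (κ,l), (λ,k), (λ,l), (μ,k), (μ,l)}
  {κ, λ, μ} × {k, m} = {(κ,k), (κ,m), (λ,k), (λ,m), (μ,k), (μ,m)}
  {κ, λ, μ} × {l, m} = {(κ,l), (κ,m), (λ,l), (λ,m), (μ,l), (μ,m)}
  {λ, μ} × {k, l, m} = {(λ,k), (λ,l), (λ,m), (μ,k), (μ,l), (μ,m)}
  {κ, λ, μ} × {k, l, m} = {(κ,k), (κ,l), (κ,m), (λ,k), (λ,l), (λ,m), (μ,k), (μ,l), (μ,m)}
These 36 distinct sets form the basis B.
Close under arbitrary unions to get τ_{X×Y}; counting gives |τ_{X×Y}| = 216.


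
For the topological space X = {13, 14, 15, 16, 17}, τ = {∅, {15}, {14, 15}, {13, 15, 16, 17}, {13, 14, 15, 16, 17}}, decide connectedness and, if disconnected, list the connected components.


(X, τ) is connected.

Find clopen sets (U ∈ τ with X ∖ U ∈ τ):
  U = ∅, X ∖ U = {13, 14, 15, 16, 17} — both open, so U is clopen.
  U = {13, 14, 15, 16, 17}, X ∖ U = ∅ — both open, so U is clopen.
Only trivial clopens (∅ and X) exist, so (X, τ) is connected.
Compute connected components by grouping points that agree on all clopens:
  component: {13, 14, 15, 16, 17}


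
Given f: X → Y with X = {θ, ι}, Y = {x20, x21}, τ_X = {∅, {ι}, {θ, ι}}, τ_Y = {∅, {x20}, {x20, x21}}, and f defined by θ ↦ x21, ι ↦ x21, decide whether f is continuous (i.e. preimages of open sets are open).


f IS continuous.

Compute f^{-1}(U) for each U ∈ τ_Y:
  U = ∅: f^{-1}(U) = ∅ ∈ τ_X ✓.
  U = {x20}: f^{-1}(U) = ∅ ∈ τ_X ✓.
  U = {x20, x21}: f^{-1}(U) = {θ, ι} ∈ τ_X ✓.
Every preimage lies in τ_X, so f IS continuous.


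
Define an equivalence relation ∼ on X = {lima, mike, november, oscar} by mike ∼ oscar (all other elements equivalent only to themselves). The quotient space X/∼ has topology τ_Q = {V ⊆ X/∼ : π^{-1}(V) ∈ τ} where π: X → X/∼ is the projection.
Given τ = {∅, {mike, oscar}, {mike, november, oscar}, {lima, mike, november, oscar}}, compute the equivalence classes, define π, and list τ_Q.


X/∼ = {[lima], [mike=oscar], [november]}; |τ_Q| = 4.

Equivalence classes: [lima], [mike=oscar], [november].
Quotient map π: X → X/∼ sends lima ↦ [lima], mike ↦ [mike=oscar], november ↦ [november], oscar ↦ [mike=oscar].
For each subset V ⊆ X/∼, compute π^{-1}(V) ⊆ X and check whether π^{-1}(V) ∈ τ. V is open in τ_Q iff π^{-1}(V) ∈ τ.
  V = {}: π^{-1}(V) = ∅ ∈ τ ✓.
  V = {[lima]}: π^{-1}(V) = {lima} ∉ τ ✗.
  V = {[mike=oscar]}: π^{-1}(V) = {mike, oscar} ∈ τ ✓.
  V = {[lima], [mike=oscar]}: π^{-1}(V) = {lima, mike, oscar} ∉ τ ✗.
  V = {[november]}: π^{-1}(V) = {november} ∉ τ ✗.
  V = {[lima], [november]}: π^{-1}(V) = {lima, november} ∉ τ ✗.
  V = {[mike=oscar], [november]}: π^{-1}(V) = {mike, november, oscar} ∈ τ ✓.
  V = {[lima], [mike=oscar], [november]}: π^{-1}(V) = {lima, mike, november, oscar} ∈ τ ✓.
Open sets in the quotient: τ_Q = {{}, {[mike=oscar]}, {[mike=oscar], [november]}, {[lima], [mike=oscar], [november]}} (4 elements).


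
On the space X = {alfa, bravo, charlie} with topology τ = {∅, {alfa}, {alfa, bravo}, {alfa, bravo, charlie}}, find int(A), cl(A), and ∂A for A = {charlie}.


int(A) = ∅, cl(A) = {charlie}, ∂A = {charlie}.

Closed sets in (X, τ) are complements of opens:
  closed(X, τ) = {∅, {charlie}, {bravo, charlie}, {alfa, bravo, charlie}}.
int(A) = ⋃ {U ∈ τ : U ⊆ A}. Opens contained in A: ∅.
Taking the union of these: int(A) = ∅.
cl(A) = ⋂ {C closed : A ⊆ C}. Closed sets containing A: {charlie}, {bravo, charlie}, {alfa, bravo, charlie}.
Intersecting these: cl(A) = {charlie}.
∂A = cl(A) ∖ int(A) = {charlie} ∖ ∅ = {charlie}.


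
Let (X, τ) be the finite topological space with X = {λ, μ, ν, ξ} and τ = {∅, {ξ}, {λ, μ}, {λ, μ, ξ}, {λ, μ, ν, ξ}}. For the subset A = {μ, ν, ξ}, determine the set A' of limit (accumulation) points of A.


A' = {λ, ν}

For each x ∈ X, list the open sets U ∈ τ with x ∈ U, then check whether U ∩ (A ∖ {x}) ≠ ∅ for every such U.
  x = λ: opens ∋ x are {λ, μ}, {λ, μ, ξ}, {λ, μ, ν, ξ}; each meets A ∖ {λ}, so x IS a limit point.
  x = μ: open {λ, μ} ∋ x has {λ, μ} ∩ (A ∖ {μ}) = ∅, so x is NOT a limit point.
  x = ν: opens ∋ x are {λ, μ, ν, ξ}; each meets A ∖ {ν}, so x IS a limit point.
  x = ξ: open {ξ} ∋ x has {ξ} ∩ (A ∖ {ξ}) = ∅, so x is NOT a limit point.
Collecting: A' = {λ, ν}.


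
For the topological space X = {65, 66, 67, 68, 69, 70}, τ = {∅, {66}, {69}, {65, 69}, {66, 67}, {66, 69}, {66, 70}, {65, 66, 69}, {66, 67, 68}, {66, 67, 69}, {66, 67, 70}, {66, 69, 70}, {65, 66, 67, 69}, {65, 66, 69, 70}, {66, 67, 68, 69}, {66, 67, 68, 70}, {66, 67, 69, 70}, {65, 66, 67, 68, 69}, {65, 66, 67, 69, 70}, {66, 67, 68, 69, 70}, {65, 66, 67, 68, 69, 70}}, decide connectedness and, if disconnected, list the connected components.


(X, τ) is disconnected; components = [{65, 69}, {66, 67, 68, 70}].

Find clopen sets (U ∈ τ with X ∖ U ∈ τ):
  U = ∅, X ∖ U = {65, 66, 67, 68, 69, 70} — both open, so U is clopen.
  U = {65, 69}, X ∖ U = {66, 67, 68, 70} — both open, so U is clopen.
  U = {66, 67, 68, 70}, X ∖ U = {65, 69} — both open, so U is clopen.
  U = {65, 66, 67, 68, 69, 70}, X ∖ U = ∅ — both open, so U is clopen.
Nontrivial clopen(s) exist: e.g. {66, 67, 68, 70}. So (X, τ) is disconnected.
Compute connected components by grouping points that agree on all clopens:
  component: {65, 69}
  component: {66, 67, 68, 70}


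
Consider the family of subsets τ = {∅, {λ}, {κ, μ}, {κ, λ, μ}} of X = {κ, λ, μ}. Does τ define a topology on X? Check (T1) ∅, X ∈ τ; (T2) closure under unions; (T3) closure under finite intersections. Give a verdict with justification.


τ IS a topology on X.

Axiom (T1): ∅ ∈ τ? Yes; X ∈ τ? Yes.
Axiom (T2/T3): check pairwise unions and intersections of members of τ.
All pairwise intersections and unions checked — each lies in τ. Therefore τ satisfies (T1), (T2), (T3): it IS a topology on X.


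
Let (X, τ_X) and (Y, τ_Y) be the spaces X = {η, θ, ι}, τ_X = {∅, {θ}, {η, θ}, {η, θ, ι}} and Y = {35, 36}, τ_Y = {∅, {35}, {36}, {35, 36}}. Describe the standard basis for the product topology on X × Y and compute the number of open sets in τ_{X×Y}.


Basis B = {∅ × ∅, {θ} × {35}, {θ} × {36}, {η, θ} × {35}, {η, θ} × {36}, {θ} × {35, 36}, {η, θ, ι} × {35}, {η, θ, ι} × {36}, {η, θ} × {35, 36}, {η, θ, ι} × {35, 36}}; |τ_{X×Y}| = 16.

Enumerate products U × V with U ∈ τ_X, V ∈ τ_Y (deduplicated):
  ∅ × ∅ = {} (∅)
  {θ} × {35} = {(θ,35)}
  {θ} × {36} = {(θ,36)}
  {η, θ} × {35} = {(η,35), (θ,35)}
  {η, θ} × {36} = {(η,36), (θ,36)}
  {θ} × {35, 36} = {(θ,35), (θ,36)}
  {η, θ, ι} × {35} = {(η,35), (θ,35), (ι,35)}
  {η, θ, ι} × {36} = {(η,36), (θ,36), (ι,36)}
  {η, θ} × {35, 36} = {(η,35), (η,36), (θ,35), (θ,36)}
  {η, θ, ι} × {35, 36} = {(η,35), (η,36), (θ,35), (θ,36), (ι,35), (ι,36)}
These 10 distinct sets form the basis B.
Close under arbitrary unions to get τ_{X×Y}; counting gives |τ_{X×Y}| = 16.


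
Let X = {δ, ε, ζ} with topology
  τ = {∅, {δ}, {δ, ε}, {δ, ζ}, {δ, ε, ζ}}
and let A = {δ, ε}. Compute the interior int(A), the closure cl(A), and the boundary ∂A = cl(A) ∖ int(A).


int(A) = {δ, ε}, cl(A) = {δ, ε, ζ}, ∂A = {ζ}.

Closed sets in (X, τ) are complements of opens:
  closed(X, τ) = {∅, {ε}, {ζ}, {ε, ζ}, {δ, ε, ζ}}.
int(A) = ⋃ {U ∈ τ : U ⊆ A}. Opens contained in A: ∅, {δ}, {δ, ε}.
Taking the union of these: int(A) = {δ, ε}.
cl(A) = ⋂ {C closed : A ⊆ C}. Closed sets containing A: {δ, ε, ζ}.
Intersecting these: cl(A) = {δ, ε, ζ}.
∂A = cl(A) ∖ int(A) = {δ, ε, ζ} ∖ {δ, ε} = {ζ}.


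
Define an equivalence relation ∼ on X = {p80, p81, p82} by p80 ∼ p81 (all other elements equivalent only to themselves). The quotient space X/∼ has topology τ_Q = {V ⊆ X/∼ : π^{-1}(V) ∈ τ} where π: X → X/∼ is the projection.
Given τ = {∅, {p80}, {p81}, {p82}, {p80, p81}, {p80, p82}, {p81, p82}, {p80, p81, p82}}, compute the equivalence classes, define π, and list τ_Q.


X/∼ = {[p80=p81], [p82]}; |τ_Q| = 4.

Equivalence classes: [p80=p81], [p82].
Quotient map π: X → X/∼ sends p80 ↦ [p80=p81], p81 ↦ [p80=p81], p82 ↦ [p82].
For each subset V ⊆ X/∼, compute π^{-1}(V) ⊆ X and check whether π^{-1}(V) ∈ τ. V is open in τ_Q iff π^{-1}(V) ∈ τ.
  V = {}: π^{-1}(V) = ∅ ∈ τ ✓.
  V = {[p80=p81]}: π^{-1}(V) = {p80, p81} ∈ τ ✓.
  V = {[p82]}: π^{-1}(V) = {p82} ∈ τ ✓.
  V = {[p80=p81], [p82]}: π^{-1}(V) = {p80, p81, p82} ∈ τ ✓.
Open sets in the quotient: τ_Q = {{}, {[p80=p81]}, {[p82]}, {[p80=p81], [p82]}} (4 elements).


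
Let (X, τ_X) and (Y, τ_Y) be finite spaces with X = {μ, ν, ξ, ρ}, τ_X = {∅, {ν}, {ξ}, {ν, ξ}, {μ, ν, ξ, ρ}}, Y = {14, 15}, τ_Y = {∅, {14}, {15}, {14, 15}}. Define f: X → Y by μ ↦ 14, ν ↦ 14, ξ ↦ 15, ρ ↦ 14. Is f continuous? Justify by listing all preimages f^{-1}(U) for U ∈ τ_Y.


f is NOT continuous.

Compute f^{-1}(U) for each U ∈ τ_Y:
  U = ∅: f^{-1}(U) = ∅ ∈ τ_X ✓.
  U = {14}: f^{-1}(U) = {μ, ν, ρ} ∉ τ_X ✗.
  U = {15}: f^{-1}(U) = {ξ} ∈ τ_X ✓.
  U = {14, 15}: f^{-1}(U) = {μ, ν, ξ, ρ} ∈ τ_X ✓.
Found U = {14} with f^{-1}(U) = {μ, ν, ρ} not in τ_X. Therefore f is NOT continuous.


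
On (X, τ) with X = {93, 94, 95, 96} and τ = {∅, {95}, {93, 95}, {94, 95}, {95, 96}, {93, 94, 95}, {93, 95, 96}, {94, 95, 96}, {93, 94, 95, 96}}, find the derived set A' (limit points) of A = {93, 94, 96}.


A' = ∅

For each x ∈ X, list the open sets U ∈ τ with x ∈ U, then check whether U ∩ (A ∖ {x}) ≠ ∅ for every such U.
  x = 93: open {93, 95} ∋ x has {93, 95} ∩ (A ∖ {93}) = ∅, so x is NOT a limit point.
  x = 94: open {94, 95} ∋ x has {94, 95} ∩ (A ∖ {94}) = ∅, so x is NOT a limit point.
  x = 95: open {95} ∋ x has {95} ∩ (A ∖ {95}) = ∅, so x is NOT a limit point.
  x = 96: open {95, 96} ∋ x has {95, 96} ∩ (A ∖ {96}) = ∅, so x is NOT a limit point.
Collecting: A' = ∅.


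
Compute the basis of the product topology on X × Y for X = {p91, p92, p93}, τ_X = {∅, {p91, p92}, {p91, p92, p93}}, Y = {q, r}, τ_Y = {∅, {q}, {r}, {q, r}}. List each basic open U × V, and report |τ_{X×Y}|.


Basis B = {∅ × ∅, {p91, p92} × {q}, {p91, p92} × {r}, {p91, p92, p93} × {q}, {p91, p92, p93} × {r}, {p91, p92} × {q, r}, {p91, p92, p93} × {q, r}}; |τ_{X×Y}| = 9.

Enumerate products U × V with U ∈ τ_X, V ∈ τ_Y (deduplicated):
  ∅ × ∅ = {} (∅)
  {p91, p92} × {q} = {(p91,q), (p92,q)}
  {p91, p92} × {r} = {(p91,r), (p92,r)}
  {p91, p92, p93} × {q} = {(p91,q), (p92,q), (p93,q)}
  {p91, p92, p93} × {r} = {(p91,r), (p92,r), (p93,r)}
  {p91, p92} × {q, r} = {(p91,q), (p91,r), (p92,q), (p92,r)}
  {p91, p92, p93} × {q, r} = {(p91,q), (p91,r), (p92,q), (p92,r), (p93,q), (p93,r)}
These 7 distinct sets form the basis B.
Close under arbitrary unions to get τ_{X×Y}; counting gives |τ_{X×Y}| = 9.


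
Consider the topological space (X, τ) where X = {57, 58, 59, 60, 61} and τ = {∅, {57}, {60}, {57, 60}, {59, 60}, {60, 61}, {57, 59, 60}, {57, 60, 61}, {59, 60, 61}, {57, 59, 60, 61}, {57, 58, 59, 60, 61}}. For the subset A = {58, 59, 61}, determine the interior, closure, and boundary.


int(A) = ∅, cl(A) = {58, 59, 61}, ∂A = {58, 59, 61}.

Closed sets in (X, τ) are complements of opens:
  closed(X, τ) = {∅, {58}, {57, 58}, {58, 59}, {58, 61}, {57, 58, 59}, {57, 58, 61}, {58, 59, 61}, {57, 58, 59, 61}, {58, 59, 60, 61}, {57, 58, 59, 60, 61}}.
int(A) = ⋃ {U ∈ τ : U ⊆ A}. Opens contained in A: ∅.
Taking the union of these: int(A) = ∅.
cl(A) = ⋂ {C closed : A ⊆ C}. Closed sets containing A: {58, 59, 61}, {57, 58, 59, 61}, {58, 59, 60, 61}, {57, 58, 59, 60, 61}.
Intersecting these: cl(A) = {58, 59, 61}.
∂A = cl(A) ∖ int(A) = {58, 59, 61} ∖ ∅ = {58, 59, 61}.


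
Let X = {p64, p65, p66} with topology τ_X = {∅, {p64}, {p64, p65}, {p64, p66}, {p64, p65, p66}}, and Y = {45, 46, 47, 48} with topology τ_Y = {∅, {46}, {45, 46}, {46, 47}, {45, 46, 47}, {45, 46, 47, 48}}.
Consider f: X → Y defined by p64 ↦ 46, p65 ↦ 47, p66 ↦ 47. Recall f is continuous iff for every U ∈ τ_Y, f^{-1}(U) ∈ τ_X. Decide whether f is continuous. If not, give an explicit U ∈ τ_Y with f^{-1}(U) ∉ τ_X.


f IS continuous.

Compute f^{-1}(U) for each U ∈ τ_Y:
  U = ∅: f^{-1}(U) = ∅ ∈ τ_X ✓.
  U = {46}: f^{-1}(U) = {p64} ∈ τ_X ✓.
  U = {45, 46}: f^{-1}(U) = {p64} ∈ τ_X ✓.
  U = {46, 47}: f^{-1}(U) = {p64, p65, p66} ∈ τ_X ✓.
  U = {45, 46, 47}: f^{-1}(U) = {p64, p65, p66} ∈ τ_X ✓.
  U = {45, 46, 47, 48}: f^{-1}(U) = {p64, p65, p66} ∈ τ_X ✓.
Every preimage lies in τ_X, so f IS continuous.


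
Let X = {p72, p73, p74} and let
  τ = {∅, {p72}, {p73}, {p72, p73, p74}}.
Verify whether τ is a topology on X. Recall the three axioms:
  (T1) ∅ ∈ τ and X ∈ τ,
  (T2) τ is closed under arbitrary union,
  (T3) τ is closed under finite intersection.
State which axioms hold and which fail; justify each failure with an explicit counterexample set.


τ is NOT a topology on X.

Axiom (T1): ∅ ∈ τ? Yes; X ∈ τ? Yes.
Axiom (T2/T3): check pairwise unions and intersections of members of τ.
Counterexample for (T2): {p72} ∪ {p73} = {p72, p73} ∉ τ. Therefore τ is NOT a topology.


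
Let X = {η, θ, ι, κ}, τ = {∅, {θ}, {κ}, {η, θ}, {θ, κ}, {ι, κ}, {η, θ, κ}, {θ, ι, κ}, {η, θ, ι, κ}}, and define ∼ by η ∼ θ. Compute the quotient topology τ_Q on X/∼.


X/∼ = {[η=θ], [ι], [κ]}; |τ_Q| = 6.

Equivalence classes: [η=θ], [ι], [κ].
Quotient map π: X → X/∼ sends η ↦ [η=θ], θ ↦ [η=θ], ι ↦ [ι], κ ↦ [κ].
For each subset V ⊆ X/∼, compute π^{-1}(V) ⊆ X and check whether π^{-1}(V) ∈ τ. V is open in τ_Q iff π^{-1}(V) ∈ τ.
  V = {}: π^{-1}(V) = ∅ ∈ τ ✓.
  V = {[η=θ]}: π^{-1}(V) = {η, θ} ∈ τ ✓.
  V = {[ι]}: π^{-1}(V) = {ι} ∉ τ ✗.
  V = {[η=θ], [ι]}: π^{-1}(V) = {η, θ, ι} ∉ τ ✗.
  V = {[κ]}: π^{-1}(V) = {κ} ∈ τ ✓.
  V = {[η=θ], [κ]}: π^{-1}(V) = {η, θ, κ} ∈ τ ✓.
  V = {[ι], [κ]}: π^{-1}(V) = {ι, κ} ∈ τ ✓.
  V = {[η=θ], [ι], [κ]}: π^{-1}(V) = {η, θ, ι, κ} ∈ τ ✓.
Open sets in the quotient: τ_Q = {{}, {[η=θ]}, {[κ]}, {[η=θ], [κ]}, {[ι], [κ]}, {[η=θ], [ι], [κ]}} (6 elements).


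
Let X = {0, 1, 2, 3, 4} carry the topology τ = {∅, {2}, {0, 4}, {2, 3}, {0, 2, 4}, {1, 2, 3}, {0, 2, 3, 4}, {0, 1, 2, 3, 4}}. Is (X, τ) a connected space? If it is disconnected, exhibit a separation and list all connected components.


(X, τ) is disconnected; components = [{0, 4}, {1, 2, 3}].

Find clopen sets (U ∈ τ with X ∖ U ∈ τ):
  U = ∅, X ∖ U = {0, 1, 2, 3, 4} — both open, so U is clopen.
  U = {0, 4}, X ∖ U = {1, 2, 3} — both open, so U is clopen.
  U = {1, 2, 3}, X ∖ U = {0, 4} — both open, so U is clopen.
  U = {0, 1, 2, 3, 4}, X ∖ U = ∅ — both open, so U is clopen.
Nontrivial clopen(s) exist: e.g. {1, 2, 3}. So (X, τ) is disconnected.
Compute connected components by grouping points that agree on all clopens:
  component: {0, 4}
  component: {1, 2, 3}


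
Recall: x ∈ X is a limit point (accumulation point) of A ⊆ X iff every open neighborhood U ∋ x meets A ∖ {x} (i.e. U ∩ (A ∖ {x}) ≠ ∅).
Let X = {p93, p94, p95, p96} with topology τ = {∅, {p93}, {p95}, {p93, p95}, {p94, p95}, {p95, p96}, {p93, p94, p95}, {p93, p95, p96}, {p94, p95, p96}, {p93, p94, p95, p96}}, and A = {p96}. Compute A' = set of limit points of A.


A' = ∅

For each x ∈ X, list the open sets U ∈ τ with x ∈ U, then check whether U ∩ (A ∖ {x}) ≠ ∅ for every such U.
  x = p93: open {p93} ∋ x has {p93} ∩ (A ∖ {p93}) = ∅, so x is NOT a limit point.
  x = p94: open {p94, p95} ∋ x has {p94, p95} ∩ (A ∖ {p94}) = ∅, so x is NOT a limit point.
  x = p95: open {p95} ∋ x has {p95} ∩ (A ∖ {p95}) = ∅, so x is NOT a limit point.
  x = p96: open {p95, p96} ∋ x has {p95, p96} ∩ (A ∖ {p96}) = ∅, so x is NOT a limit point.
Collecting: A' = ∅.


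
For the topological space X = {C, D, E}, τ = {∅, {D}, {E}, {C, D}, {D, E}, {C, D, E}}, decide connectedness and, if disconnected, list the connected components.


(X, τ) is disconnected; components = [{E}, {C, D}].

Find clopen sets (U ∈ τ with X ∖ U ∈ τ):
  U = ∅, X ∖ U = {C, D, E} — both open, so U is clopen.
  U = {E}, X ∖ U = {C, D} — both open, so U is clopen.
  U = {C, D}, X ∖ U = {E} — both open, so U is clopen.
  U = {C, D, E}, X ∖ U = ∅ — both open, so U is clopen.
Nontrivial clopen(s) exist: e.g. {C, D}. So (X, τ) is disconnected.
Compute connected components by grouping points that agree on all clopens:
  component: {E}
  component: {C, D}


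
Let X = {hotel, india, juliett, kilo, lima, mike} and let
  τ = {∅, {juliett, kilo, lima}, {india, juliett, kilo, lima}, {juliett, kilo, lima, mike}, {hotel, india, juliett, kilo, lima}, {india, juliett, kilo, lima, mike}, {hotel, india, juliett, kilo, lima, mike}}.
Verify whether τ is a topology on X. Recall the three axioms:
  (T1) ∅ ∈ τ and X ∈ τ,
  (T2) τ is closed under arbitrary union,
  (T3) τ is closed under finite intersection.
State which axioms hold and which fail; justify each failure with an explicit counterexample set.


τ IS a topology on X.

Axiom (T1): ∅ ∈ τ? Yes; X ∈ τ? Yes.
Axiom (T2/T3): check pairwise unions and intersections of members of τ.
All pairwise intersections and unions checked — each lies in τ. Therefore τ satisfies (T1), (T2), (T3): it IS a topology on X.


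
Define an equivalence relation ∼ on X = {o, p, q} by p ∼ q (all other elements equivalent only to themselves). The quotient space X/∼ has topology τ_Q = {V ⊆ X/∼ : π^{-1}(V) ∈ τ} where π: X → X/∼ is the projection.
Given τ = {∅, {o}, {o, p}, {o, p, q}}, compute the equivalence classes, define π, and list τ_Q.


X/∼ = {[o], [p=q]}; |τ_Q| = 3.

Equivalence classes: [o], [p=q].
Quotient map π: X → X/∼ sends o ↦ [o], p ↦ [p=q], q ↦ [p=q].
For each subset V ⊆ X/∼, compute π^{-1}(V) ⊆ X and check whether π^{-1}(V) ∈ τ. V is open in τ_Q iff π^{-1}(V) ∈ τ.
  V = {}: π^{-1}(V) = ∅ ∈ τ ✓.
  V = {[o]}: π^{-1}(V) = {o} ∈ τ ✓.
  V = {[p=q]}: π^{-1}(V) = {p, q} ∉ τ ✗.
  V = {[o], [p=q]}: π^{-1}(V) = {o, p, q} ∈ τ ✓.
Open sets in the quotient: τ_Q = {{}, {[o]}, {[o], [p=q]}} (3 elements).


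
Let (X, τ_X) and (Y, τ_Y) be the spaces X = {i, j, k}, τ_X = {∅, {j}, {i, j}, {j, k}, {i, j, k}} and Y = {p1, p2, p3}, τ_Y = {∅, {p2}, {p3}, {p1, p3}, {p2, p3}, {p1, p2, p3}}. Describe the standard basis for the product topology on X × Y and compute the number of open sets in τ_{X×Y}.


Basis B = {∅ × ∅, {j} × {p2}, {j} × {p3}, {i, j} × {p2}, {i, j} × {p3}, {j} × {p1, p3}, {j} × {p2, p3}, {j, k} × {p2}, {j, k} × {p3}, {i, j, k} × {p2}, {i, j, k} × {p3}, {j} × {p1, p2, p3}, {i, j} × {p1, p3}, {i, j} × {p2, p3}, {j, k} × {p1, p3}, {j, k} × {p2, p3}, {i, j} × {p1, p2, p3}, {i, j, k} × {p1, p3}, {i, j, k} × {p2, p3}, {j, k} × {p1, p2, p3}, {i, j, k} × {p1, p2, p3}}; |τ_{X×Y}| = 70.

Enumerate products U × V with U ∈ τ_X, V ∈ τ_Y (deduplicated):
  ∅ × ∅ = {} (∅)
  {j} × {p2} = {(j,p2)}
  {j} × {p3} = {(j,p3)}
  {i, j} × {p2} = {(i,p2), (j,p2)}
  {i, j} × {p3} = {(i,p3), (j,p3)}
  {j} × {p1, p3} = {(j,p1), (j,p3)}
  {j} × {p2, p3} = {(j,p2), (j,p3)}
  {j, k} × {p2} = {(j,p2), (k,p2)}
  {j, k} × {p3} = {(j,p3), (k,p3)}
  {i, j, k} × {p2} = {(i,p2), (j,p2), (k,p2)}
  {i, j, k} × {p3} = {(i,p3), (j,p3), (k,p3)}
  {j} × {p1, p2, p3} = {(j,p1), (j,p2), (j,p3)}
  {i, j} × {p1, p3} = {(i,p1), (i,p3), (j,p1), (j,p3)}
  {i, j} × {p2, p3} = {(i,p2), (i,p3), (j,p2), (j,p3)}
  {j, k} × {p1, p3} = {(j,p1), (j,p3), (k,p1), (k,p3)}
  {j, k} × {p2, p3} = {(j,p2), (j,p3), (k,p2), (k,p3)}
  {i, j} × {p1, p2, p3} = {(i,p1), (i,p2), (i,p3), (j,p1), (j,p2), (j,p3)}
  {i, j, k} × {p1, p3} = {(i,p1), (i,p3), (j,p1), (j,p3), (k,p1), (k,p3)}
  {i, j, k} × {p2, p3} = {(i,p2), (i,p3), (j,p2), (j,p3), (k,p2), (k,p3)}
  {j, k} × {p1, p2, p3} = {(j,p1), (j,p2), (j,p3), (k,p1), (k,p2), (k,p3)}
  {i, j, k} × {p1, p2, p3} = {(i,p1), (i,p2), (i,p3), (j,p1), (j,p2), (j,p3), (k,p1), (k,p2), (k,p3)}
These 21 distinct sets form the basis B.
Close under arbitrary unions to get τ_{X×Y}; counting gives |τ_{X×Y}| = 70.


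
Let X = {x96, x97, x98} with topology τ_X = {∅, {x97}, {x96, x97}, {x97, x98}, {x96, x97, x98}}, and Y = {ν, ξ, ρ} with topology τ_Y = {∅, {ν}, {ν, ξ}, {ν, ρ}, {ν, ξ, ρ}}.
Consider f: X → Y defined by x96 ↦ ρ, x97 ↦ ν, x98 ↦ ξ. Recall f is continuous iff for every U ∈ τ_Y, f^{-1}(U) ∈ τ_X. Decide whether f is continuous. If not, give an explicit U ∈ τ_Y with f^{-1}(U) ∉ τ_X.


f IS continuous.

Compute f^{-1}(U) for each U ∈ τ_Y:
  U = ∅: f^{-1}(U) = ∅ ∈ τ_X ✓.
  U = {ν}: f^{-1}(U) = {x97} ∈ τ_X ✓.
  U = {ν, ξ}: f^{-1}(U) = {x97, x98} ∈ τ_X ✓.
  U = {ν, ρ}: f^{-1}(U) = {x96, x97} ∈ τ_X ✓.
  U = {ν, ξ, ρ}: f^{-1}(U) = {x96, x97, x98} ∈ τ_X ✓.
Every preimage lies in τ_X, so f IS continuous.


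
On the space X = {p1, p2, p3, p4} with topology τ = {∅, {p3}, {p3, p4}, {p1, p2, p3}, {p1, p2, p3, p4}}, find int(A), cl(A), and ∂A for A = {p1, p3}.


int(A) = {p3}, cl(A) = {p1, p2, p3, p4}, ∂A = {p1, p2, p4}.

Closed sets in (X, τ) are complements of opens:
  closed(X, τ) = {∅, {p4}, {p1, p2}, {p1, p2, p4}, {p1, p2, p3, p4}}.
int(A) = ⋃ {U ∈ τ : U ⊆ A}. Opens contained in A: ∅, {p3}.
Taking the union of these: int(A) = {p3}.
cl(A) = ⋂ {C closed : A ⊆ C}. Closed sets containing A: {p1, p2, p3, p4}.
Intersecting these: cl(A) = {p1, p2, p3, p4}.
∂A = cl(A) ∖ int(A) = {p1, p2, p3, p4} ∖ {p3} = {p1, p2, p4}.


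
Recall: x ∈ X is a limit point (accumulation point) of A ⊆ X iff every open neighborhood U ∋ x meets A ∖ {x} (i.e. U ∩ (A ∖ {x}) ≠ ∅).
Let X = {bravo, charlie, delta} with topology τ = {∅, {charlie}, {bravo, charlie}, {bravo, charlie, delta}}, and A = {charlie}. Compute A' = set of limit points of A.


A' = {bravo, delta}

For each x ∈ X, list the open sets U ∈ τ with x ∈ U, then check whether U ∩ (A ∖ {x}) ≠ ∅ for every such U.
  x = bravo: opens ∋ x are {bravo, charlie}, {bravo, charlie, delta}; each meets A ∖ {bravo}, so x IS a limit point.
  x = charlie: open {charlie} ∋ x has {charlie} ∩ (A ∖ {charlie}) = ∅, so x is NOT a limit point.
  x = delta: opens ∋ x are {bravo, charlie, delta}; each meets A ∖ {delta}, so x IS a limit point.
Collecting: A' = {bravo, delta}.


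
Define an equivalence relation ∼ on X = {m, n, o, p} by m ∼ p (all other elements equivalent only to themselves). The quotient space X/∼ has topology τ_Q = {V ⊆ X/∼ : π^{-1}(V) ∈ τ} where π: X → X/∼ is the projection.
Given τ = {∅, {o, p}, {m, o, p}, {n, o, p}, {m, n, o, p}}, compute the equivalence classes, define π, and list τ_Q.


X/∼ = {[m=p], [n], [o]}; |τ_Q| = 3.

Equivalence classes: [m=p], [n], [o].
Quotient map π: X → X/∼ sends m ↦ [m=p], n ↦ [n], o ↦ [o], p ↦ [m=p].
For each subset V ⊆ X/∼, compute π^{-1}(V) ⊆ X and check whether π^{-1}(V) ∈ τ. V is open in τ_Q iff π^{-1}(V) ∈ τ.
  V = {}: π^{-1}(V) = ∅ ∈ τ ✓.
  V = {[m=p]}: π^{-1}(V) = {m, p} ∉ τ ✗.
  V = {[n]}: π^{-1}(V) = {n} ∉ τ ✗.
  V = {[m=p], [n]}: π^{-1}(V) = {m, n, p} ∉ τ ✗.
  V = {[o]}: π^{-1}(V) = {o} ∉ τ ✗.
  V = {[m=p], [o]}: π^{-1}(V) = {m, o, p} ∈ τ ✓.
  V = {[n], [o]}: π^{-1}(V) = {n, o} ∉ τ ✗.
  V = {[m=p], [n], [o]}: π^{-1}(V) = {m, n, o, p} ∈ τ ✓.
Open sets in the quotient: τ_Q = {{}, {[m=p], [o]}, {[m=p], [n], [o]}} (3 elements).
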